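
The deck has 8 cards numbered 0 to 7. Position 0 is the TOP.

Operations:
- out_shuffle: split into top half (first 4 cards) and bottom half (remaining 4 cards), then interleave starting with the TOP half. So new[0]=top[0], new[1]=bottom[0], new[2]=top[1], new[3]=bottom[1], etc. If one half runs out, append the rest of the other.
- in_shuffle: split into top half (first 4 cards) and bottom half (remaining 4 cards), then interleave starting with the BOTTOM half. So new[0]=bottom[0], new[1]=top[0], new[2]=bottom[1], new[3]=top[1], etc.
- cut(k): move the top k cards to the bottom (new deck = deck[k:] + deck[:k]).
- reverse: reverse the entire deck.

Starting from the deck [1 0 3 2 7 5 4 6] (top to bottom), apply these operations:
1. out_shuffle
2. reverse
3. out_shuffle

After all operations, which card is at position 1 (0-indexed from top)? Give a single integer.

After op 1 (out_shuffle): [1 7 0 5 3 4 2 6]
After op 2 (reverse): [6 2 4 3 5 0 7 1]
After op 3 (out_shuffle): [6 5 2 0 4 7 3 1]
Position 1: card 5.

Answer: 5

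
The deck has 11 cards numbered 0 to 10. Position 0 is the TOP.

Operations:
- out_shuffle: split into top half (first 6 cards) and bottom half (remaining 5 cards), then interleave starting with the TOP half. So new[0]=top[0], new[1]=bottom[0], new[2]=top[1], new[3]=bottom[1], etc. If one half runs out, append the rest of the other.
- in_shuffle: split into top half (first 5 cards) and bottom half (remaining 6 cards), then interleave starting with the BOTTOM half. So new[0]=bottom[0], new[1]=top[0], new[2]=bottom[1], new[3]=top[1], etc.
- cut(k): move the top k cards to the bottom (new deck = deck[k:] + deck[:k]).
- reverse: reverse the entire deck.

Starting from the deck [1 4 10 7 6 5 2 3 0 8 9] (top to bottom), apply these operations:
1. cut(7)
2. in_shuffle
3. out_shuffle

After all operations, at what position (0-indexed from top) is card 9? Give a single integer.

After op 1 (cut(7)): [3 0 8 9 1 4 10 7 6 5 2]
After op 2 (in_shuffle): [4 3 10 0 7 8 6 9 5 1 2]
After op 3 (out_shuffle): [4 6 3 9 10 5 0 1 7 2 8]
Card 9 is at position 3.

Answer: 3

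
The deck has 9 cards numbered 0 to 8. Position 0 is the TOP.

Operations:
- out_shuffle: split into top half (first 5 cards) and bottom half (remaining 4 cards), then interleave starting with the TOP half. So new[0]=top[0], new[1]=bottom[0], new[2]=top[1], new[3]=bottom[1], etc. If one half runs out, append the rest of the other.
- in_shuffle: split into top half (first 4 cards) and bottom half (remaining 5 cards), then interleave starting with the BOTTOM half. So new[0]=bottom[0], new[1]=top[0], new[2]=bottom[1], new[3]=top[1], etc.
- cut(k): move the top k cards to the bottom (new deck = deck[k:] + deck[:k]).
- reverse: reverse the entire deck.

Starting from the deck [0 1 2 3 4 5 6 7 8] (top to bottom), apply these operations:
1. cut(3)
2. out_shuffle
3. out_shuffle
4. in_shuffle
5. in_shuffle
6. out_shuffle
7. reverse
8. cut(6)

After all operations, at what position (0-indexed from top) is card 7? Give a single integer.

After op 1 (cut(3)): [3 4 5 6 7 8 0 1 2]
After op 2 (out_shuffle): [3 8 4 0 5 1 6 2 7]
After op 3 (out_shuffle): [3 1 8 6 4 2 0 7 5]
After op 4 (in_shuffle): [4 3 2 1 0 8 7 6 5]
After op 5 (in_shuffle): [0 4 8 3 7 2 6 1 5]
After op 6 (out_shuffle): [0 2 4 6 8 1 3 5 7]
After op 7 (reverse): [7 5 3 1 8 6 4 2 0]
After op 8 (cut(6)): [4 2 0 7 5 3 1 8 6]
Card 7 is at position 3.

Answer: 3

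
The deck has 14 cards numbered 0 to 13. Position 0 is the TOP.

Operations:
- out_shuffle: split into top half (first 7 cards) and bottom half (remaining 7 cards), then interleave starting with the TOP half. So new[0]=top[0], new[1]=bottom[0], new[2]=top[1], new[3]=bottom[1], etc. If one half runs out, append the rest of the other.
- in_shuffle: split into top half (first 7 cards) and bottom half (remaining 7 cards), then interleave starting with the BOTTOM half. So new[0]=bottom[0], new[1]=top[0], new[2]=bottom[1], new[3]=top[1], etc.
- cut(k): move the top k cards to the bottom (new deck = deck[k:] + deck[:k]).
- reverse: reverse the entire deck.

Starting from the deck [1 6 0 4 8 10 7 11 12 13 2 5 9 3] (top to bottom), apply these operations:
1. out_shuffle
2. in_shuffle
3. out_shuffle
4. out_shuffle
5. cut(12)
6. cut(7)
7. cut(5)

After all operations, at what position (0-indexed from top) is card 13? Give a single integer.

After op 1 (out_shuffle): [1 11 6 12 0 13 4 2 8 5 10 9 7 3]
After op 2 (in_shuffle): [2 1 8 11 5 6 10 12 9 0 7 13 3 4]
After op 3 (out_shuffle): [2 12 1 9 8 0 11 7 5 13 6 3 10 4]
After op 4 (out_shuffle): [2 7 12 5 1 13 9 6 8 3 0 10 11 4]
After op 5 (cut(12)): [11 4 2 7 12 5 1 13 9 6 8 3 0 10]
After op 6 (cut(7)): [13 9 6 8 3 0 10 11 4 2 7 12 5 1]
After op 7 (cut(5)): [0 10 11 4 2 7 12 5 1 13 9 6 8 3]
Card 13 is at position 9.

Answer: 9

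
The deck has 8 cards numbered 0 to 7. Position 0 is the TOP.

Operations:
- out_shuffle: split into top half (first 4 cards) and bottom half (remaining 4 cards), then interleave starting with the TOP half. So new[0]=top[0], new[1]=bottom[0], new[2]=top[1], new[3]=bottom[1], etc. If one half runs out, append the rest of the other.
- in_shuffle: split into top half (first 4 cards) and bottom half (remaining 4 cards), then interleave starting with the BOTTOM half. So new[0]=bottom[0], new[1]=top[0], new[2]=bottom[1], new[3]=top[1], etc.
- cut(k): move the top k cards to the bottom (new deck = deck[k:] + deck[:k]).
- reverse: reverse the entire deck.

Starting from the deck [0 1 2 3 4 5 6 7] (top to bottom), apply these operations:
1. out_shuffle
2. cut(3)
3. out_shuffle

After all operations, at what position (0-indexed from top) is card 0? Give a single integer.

After op 1 (out_shuffle): [0 4 1 5 2 6 3 7]
After op 2 (cut(3)): [5 2 6 3 7 0 4 1]
After op 3 (out_shuffle): [5 7 2 0 6 4 3 1]
Card 0 is at position 3.

Answer: 3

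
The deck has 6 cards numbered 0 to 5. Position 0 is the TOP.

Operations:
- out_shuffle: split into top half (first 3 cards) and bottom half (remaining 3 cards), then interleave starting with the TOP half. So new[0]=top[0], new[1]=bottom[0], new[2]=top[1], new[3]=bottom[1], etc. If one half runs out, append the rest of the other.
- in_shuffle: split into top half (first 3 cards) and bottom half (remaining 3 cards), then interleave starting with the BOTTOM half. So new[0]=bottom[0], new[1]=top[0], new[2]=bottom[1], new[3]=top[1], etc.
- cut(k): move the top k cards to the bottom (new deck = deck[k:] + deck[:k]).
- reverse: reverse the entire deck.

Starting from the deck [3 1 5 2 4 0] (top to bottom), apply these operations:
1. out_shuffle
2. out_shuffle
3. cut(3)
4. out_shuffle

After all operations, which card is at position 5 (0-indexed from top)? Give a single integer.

Answer: 2

Derivation:
After op 1 (out_shuffle): [3 2 1 4 5 0]
After op 2 (out_shuffle): [3 4 2 5 1 0]
After op 3 (cut(3)): [5 1 0 3 4 2]
After op 4 (out_shuffle): [5 3 1 4 0 2]
Position 5: card 2.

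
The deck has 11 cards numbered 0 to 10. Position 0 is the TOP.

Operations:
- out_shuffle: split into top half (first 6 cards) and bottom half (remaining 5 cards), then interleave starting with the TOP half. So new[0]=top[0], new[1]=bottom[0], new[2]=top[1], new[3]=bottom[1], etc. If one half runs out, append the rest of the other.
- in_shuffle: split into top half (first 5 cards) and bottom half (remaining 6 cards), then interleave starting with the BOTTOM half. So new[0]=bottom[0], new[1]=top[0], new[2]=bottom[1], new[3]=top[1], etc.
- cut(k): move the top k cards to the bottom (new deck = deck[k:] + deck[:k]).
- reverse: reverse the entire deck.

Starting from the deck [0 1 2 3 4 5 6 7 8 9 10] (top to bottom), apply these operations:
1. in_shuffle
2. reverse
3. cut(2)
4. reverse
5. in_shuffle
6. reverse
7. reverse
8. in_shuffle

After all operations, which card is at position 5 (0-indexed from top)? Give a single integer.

Answer: 7

Derivation:
After op 1 (in_shuffle): [5 0 6 1 7 2 8 3 9 4 10]
After op 2 (reverse): [10 4 9 3 8 2 7 1 6 0 5]
After op 3 (cut(2)): [9 3 8 2 7 1 6 0 5 10 4]
After op 4 (reverse): [4 10 5 0 6 1 7 2 8 3 9]
After op 5 (in_shuffle): [1 4 7 10 2 5 8 0 3 6 9]
After op 6 (reverse): [9 6 3 0 8 5 2 10 7 4 1]
After op 7 (reverse): [1 4 7 10 2 5 8 0 3 6 9]
After op 8 (in_shuffle): [5 1 8 4 0 7 3 10 6 2 9]
Position 5: card 7.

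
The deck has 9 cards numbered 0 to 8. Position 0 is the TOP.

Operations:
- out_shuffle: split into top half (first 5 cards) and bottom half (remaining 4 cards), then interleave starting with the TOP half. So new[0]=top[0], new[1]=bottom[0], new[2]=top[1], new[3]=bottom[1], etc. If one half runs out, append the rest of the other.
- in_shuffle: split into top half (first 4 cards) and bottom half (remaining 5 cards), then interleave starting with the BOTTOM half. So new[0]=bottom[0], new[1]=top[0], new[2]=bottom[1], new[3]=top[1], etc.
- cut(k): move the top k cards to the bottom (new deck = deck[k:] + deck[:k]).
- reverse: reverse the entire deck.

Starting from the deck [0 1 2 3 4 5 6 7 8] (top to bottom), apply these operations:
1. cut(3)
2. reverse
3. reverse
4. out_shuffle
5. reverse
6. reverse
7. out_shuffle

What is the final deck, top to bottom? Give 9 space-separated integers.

Answer: 3 1 8 6 4 2 0 7 5

Derivation:
After op 1 (cut(3)): [3 4 5 6 7 8 0 1 2]
After op 2 (reverse): [2 1 0 8 7 6 5 4 3]
After op 3 (reverse): [3 4 5 6 7 8 0 1 2]
After op 4 (out_shuffle): [3 8 4 0 5 1 6 2 7]
After op 5 (reverse): [7 2 6 1 5 0 4 8 3]
After op 6 (reverse): [3 8 4 0 5 1 6 2 7]
After op 7 (out_shuffle): [3 1 8 6 4 2 0 7 5]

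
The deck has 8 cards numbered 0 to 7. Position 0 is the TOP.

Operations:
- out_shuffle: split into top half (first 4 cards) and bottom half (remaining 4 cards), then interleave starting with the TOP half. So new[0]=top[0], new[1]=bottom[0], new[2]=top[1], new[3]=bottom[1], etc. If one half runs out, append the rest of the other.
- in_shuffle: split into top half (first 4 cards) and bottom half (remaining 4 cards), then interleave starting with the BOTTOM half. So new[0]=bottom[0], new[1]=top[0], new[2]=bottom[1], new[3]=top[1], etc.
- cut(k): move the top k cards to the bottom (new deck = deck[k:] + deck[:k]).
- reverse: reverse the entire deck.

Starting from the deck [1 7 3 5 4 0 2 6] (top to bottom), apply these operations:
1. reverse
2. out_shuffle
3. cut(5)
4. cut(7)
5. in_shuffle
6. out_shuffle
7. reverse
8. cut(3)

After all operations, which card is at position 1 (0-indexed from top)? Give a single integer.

Answer: 4

Derivation:
After op 1 (reverse): [6 2 0 4 5 3 7 1]
After op 2 (out_shuffle): [6 5 2 3 0 7 4 1]
After op 3 (cut(5)): [7 4 1 6 5 2 3 0]
After op 4 (cut(7)): [0 7 4 1 6 5 2 3]
After op 5 (in_shuffle): [6 0 5 7 2 4 3 1]
After op 6 (out_shuffle): [6 2 0 4 5 3 7 1]
After op 7 (reverse): [1 7 3 5 4 0 2 6]
After op 8 (cut(3)): [5 4 0 2 6 1 7 3]
Position 1: card 4.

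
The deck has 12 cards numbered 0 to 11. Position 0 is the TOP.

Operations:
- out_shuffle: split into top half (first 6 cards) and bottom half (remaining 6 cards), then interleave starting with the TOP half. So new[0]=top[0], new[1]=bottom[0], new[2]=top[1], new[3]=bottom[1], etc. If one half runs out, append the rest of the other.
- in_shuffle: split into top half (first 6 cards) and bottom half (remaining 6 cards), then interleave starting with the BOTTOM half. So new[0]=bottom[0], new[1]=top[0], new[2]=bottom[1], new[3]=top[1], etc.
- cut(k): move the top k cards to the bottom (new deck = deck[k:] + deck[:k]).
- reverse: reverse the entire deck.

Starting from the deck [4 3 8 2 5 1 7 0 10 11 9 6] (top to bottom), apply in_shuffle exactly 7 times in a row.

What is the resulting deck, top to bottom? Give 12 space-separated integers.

After op 1 (in_shuffle): [7 4 0 3 10 8 11 2 9 5 6 1]
After op 2 (in_shuffle): [11 7 2 4 9 0 5 3 6 10 1 8]
After op 3 (in_shuffle): [5 11 3 7 6 2 10 4 1 9 8 0]
After op 4 (in_shuffle): [10 5 4 11 1 3 9 7 8 6 0 2]
After op 5 (in_shuffle): [9 10 7 5 8 4 6 11 0 1 2 3]
After op 6 (in_shuffle): [6 9 11 10 0 7 1 5 2 8 3 4]
After op 7 (in_shuffle): [1 6 5 9 2 11 8 10 3 0 4 7]

Answer: 1 6 5 9 2 11 8 10 3 0 4 7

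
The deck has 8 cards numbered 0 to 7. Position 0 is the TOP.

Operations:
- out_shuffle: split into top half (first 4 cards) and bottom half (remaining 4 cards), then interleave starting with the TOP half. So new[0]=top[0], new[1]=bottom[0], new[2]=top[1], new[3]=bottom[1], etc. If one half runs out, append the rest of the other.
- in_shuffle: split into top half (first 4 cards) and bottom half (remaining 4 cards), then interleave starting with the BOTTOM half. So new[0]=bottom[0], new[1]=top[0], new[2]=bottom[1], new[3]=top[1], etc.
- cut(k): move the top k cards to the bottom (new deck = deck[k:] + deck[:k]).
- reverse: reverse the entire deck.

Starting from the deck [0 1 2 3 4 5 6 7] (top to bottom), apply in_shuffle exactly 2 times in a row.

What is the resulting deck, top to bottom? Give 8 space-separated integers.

After op 1 (in_shuffle): [4 0 5 1 6 2 7 3]
After op 2 (in_shuffle): [6 4 2 0 7 5 3 1]

Answer: 6 4 2 0 7 5 3 1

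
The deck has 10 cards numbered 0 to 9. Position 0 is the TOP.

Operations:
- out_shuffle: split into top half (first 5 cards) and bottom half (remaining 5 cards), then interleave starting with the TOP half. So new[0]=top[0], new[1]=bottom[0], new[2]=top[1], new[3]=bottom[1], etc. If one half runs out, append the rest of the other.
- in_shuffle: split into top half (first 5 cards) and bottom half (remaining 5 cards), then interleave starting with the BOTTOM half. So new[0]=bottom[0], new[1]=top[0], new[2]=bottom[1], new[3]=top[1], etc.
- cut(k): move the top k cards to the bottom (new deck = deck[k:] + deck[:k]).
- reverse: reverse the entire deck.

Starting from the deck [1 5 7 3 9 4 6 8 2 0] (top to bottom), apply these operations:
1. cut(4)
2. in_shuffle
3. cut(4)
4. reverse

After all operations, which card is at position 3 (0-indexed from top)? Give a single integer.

After op 1 (cut(4)): [9 4 6 8 2 0 1 5 7 3]
After op 2 (in_shuffle): [0 9 1 4 5 6 7 8 3 2]
After op 3 (cut(4)): [5 6 7 8 3 2 0 9 1 4]
After op 4 (reverse): [4 1 9 0 2 3 8 7 6 5]
Position 3: card 0.

Answer: 0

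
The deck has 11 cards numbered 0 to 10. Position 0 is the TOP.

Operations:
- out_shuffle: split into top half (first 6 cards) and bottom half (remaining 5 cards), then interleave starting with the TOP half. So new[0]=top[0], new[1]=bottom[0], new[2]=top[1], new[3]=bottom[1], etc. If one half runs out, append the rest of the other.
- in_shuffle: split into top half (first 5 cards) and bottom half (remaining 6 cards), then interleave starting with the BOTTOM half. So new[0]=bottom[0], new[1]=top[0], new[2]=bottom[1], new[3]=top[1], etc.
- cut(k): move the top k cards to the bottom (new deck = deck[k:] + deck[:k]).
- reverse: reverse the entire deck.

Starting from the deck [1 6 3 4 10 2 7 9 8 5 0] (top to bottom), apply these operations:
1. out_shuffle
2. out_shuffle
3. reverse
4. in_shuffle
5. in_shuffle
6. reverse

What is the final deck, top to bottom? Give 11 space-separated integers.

Answer: 1 5 9 2 4 6 0 8 7 10 3

Derivation:
After op 1 (out_shuffle): [1 7 6 9 3 8 4 5 10 0 2]
After op 2 (out_shuffle): [1 4 7 5 6 10 9 0 3 2 8]
After op 3 (reverse): [8 2 3 0 9 10 6 5 7 4 1]
After op 4 (in_shuffle): [10 8 6 2 5 3 7 0 4 9 1]
After op 5 (in_shuffle): [3 10 7 8 0 6 4 2 9 5 1]
After op 6 (reverse): [1 5 9 2 4 6 0 8 7 10 3]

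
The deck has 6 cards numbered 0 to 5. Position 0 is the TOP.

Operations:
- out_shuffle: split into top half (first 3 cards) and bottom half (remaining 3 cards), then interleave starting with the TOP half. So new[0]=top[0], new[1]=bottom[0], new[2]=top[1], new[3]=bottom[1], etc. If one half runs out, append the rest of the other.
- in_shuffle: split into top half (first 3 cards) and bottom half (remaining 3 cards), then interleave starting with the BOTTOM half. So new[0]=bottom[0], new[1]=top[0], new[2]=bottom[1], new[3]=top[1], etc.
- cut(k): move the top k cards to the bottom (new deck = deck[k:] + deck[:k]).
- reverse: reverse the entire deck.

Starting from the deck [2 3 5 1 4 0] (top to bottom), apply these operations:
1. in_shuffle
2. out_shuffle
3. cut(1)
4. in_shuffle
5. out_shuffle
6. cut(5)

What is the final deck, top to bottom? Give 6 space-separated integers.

After op 1 (in_shuffle): [1 2 4 3 0 5]
After op 2 (out_shuffle): [1 3 2 0 4 5]
After op 3 (cut(1)): [3 2 0 4 5 1]
After op 4 (in_shuffle): [4 3 5 2 1 0]
After op 5 (out_shuffle): [4 2 3 1 5 0]
After op 6 (cut(5)): [0 4 2 3 1 5]

Answer: 0 4 2 3 1 5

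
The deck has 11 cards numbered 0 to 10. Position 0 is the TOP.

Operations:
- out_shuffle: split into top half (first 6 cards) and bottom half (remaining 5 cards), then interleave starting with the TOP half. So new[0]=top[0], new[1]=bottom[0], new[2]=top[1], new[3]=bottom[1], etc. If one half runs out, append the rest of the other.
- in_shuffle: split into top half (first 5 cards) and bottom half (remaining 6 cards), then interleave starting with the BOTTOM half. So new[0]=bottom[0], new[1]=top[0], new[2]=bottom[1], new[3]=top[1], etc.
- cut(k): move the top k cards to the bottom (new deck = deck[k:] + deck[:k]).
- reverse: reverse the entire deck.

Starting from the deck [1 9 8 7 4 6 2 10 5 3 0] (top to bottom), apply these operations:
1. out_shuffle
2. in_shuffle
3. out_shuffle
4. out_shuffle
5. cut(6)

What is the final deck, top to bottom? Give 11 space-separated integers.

After op 1 (out_shuffle): [1 2 9 10 8 5 7 3 4 0 6]
After op 2 (in_shuffle): [5 1 7 2 3 9 4 10 0 8 6]
After op 3 (out_shuffle): [5 4 1 10 7 0 2 8 3 6 9]
After op 4 (out_shuffle): [5 2 4 8 1 3 10 6 7 9 0]
After op 5 (cut(6)): [10 6 7 9 0 5 2 4 8 1 3]

Answer: 10 6 7 9 0 5 2 4 8 1 3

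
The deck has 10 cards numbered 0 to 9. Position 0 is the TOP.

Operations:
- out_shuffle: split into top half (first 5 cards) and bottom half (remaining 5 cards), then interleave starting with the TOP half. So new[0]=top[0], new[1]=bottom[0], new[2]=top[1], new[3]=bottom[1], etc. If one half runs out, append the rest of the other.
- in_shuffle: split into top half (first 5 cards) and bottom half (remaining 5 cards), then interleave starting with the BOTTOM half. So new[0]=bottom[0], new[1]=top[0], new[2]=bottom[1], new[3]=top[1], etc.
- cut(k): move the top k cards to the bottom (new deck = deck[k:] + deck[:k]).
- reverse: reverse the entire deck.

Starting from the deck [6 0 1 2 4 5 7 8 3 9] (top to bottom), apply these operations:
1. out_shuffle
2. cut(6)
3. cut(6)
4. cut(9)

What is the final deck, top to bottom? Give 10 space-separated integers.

After op 1 (out_shuffle): [6 5 0 7 1 8 2 3 4 9]
After op 2 (cut(6)): [2 3 4 9 6 5 0 7 1 8]
After op 3 (cut(6)): [0 7 1 8 2 3 4 9 6 5]
After op 4 (cut(9)): [5 0 7 1 8 2 3 4 9 6]

Answer: 5 0 7 1 8 2 3 4 9 6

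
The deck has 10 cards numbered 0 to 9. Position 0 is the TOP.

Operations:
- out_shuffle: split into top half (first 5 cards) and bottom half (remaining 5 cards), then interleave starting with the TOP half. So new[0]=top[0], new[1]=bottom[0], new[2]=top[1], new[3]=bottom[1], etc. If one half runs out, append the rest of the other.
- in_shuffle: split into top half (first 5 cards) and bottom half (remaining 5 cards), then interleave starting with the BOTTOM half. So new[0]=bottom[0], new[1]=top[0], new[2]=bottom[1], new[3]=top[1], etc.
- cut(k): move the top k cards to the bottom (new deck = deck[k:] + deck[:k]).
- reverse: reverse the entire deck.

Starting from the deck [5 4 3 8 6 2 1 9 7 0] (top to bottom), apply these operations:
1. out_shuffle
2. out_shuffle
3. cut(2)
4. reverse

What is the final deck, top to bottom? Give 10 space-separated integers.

Answer: 9 5 0 3 6 1 7 4 8 2

Derivation:
After op 1 (out_shuffle): [5 2 4 1 3 9 8 7 6 0]
After op 2 (out_shuffle): [5 9 2 8 4 7 1 6 3 0]
After op 3 (cut(2)): [2 8 4 7 1 6 3 0 5 9]
After op 4 (reverse): [9 5 0 3 6 1 7 4 8 2]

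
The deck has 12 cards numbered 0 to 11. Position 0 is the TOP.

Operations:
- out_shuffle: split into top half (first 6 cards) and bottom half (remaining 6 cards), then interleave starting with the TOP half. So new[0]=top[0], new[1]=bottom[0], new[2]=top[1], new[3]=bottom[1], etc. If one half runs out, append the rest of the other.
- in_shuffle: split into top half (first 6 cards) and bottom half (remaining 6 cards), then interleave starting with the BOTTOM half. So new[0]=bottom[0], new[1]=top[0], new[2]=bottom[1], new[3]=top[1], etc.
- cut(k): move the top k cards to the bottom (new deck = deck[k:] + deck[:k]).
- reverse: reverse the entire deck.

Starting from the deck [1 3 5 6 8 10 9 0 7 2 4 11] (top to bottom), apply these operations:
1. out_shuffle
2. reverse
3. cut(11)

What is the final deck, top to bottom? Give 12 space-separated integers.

Answer: 1 11 10 4 8 2 6 7 5 0 3 9

Derivation:
After op 1 (out_shuffle): [1 9 3 0 5 7 6 2 8 4 10 11]
After op 2 (reverse): [11 10 4 8 2 6 7 5 0 3 9 1]
After op 3 (cut(11)): [1 11 10 4 8 2 6 7 5 0 3 9]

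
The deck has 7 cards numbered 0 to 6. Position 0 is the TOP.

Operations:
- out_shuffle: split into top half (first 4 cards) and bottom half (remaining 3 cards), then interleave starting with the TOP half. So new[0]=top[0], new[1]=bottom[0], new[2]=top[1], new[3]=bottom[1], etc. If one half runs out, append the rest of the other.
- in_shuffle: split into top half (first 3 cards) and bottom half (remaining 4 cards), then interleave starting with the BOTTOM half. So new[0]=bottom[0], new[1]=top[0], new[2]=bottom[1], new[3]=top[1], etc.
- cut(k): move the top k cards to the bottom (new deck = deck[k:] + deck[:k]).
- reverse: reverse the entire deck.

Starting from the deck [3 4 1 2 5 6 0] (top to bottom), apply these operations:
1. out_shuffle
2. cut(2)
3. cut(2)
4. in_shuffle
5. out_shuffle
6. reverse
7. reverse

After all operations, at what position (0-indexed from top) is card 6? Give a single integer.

After op 1 (out_shuffle): [3 5 4 6 1 0 2]
After op 2 (cut(2)): [4 6 1 0 2 3 5]
After op 3 (cut(2)): [1 0 2 3 5 4 6]
After op 4 (in_shuffle): [3 1 5 0 4 2 6]
After op 5 (out_shuffle): [3 4 1 2 5 6 0]
After op 6 (reverse): [0 6 5 2 1 4 3]
After op 7 (reverse): [3 4 1 2 5 6 0]
Card 6 is at position 5.

Answer: 5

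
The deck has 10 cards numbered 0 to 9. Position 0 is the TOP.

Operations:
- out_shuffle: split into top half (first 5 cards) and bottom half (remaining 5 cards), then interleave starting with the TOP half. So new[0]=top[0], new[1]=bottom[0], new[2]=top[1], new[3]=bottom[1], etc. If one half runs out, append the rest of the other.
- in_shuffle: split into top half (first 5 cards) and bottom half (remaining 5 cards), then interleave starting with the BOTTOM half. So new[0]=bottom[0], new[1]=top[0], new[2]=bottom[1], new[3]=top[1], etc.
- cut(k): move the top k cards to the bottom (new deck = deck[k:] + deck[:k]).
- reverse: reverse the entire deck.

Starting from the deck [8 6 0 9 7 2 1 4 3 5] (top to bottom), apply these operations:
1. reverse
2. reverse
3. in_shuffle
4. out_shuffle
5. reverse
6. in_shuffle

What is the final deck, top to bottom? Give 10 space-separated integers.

Answer: 1 7 3 4 8 5 0 6 2 9

Derivation:
After op 1 (reverse): [5 3 4 1 2 7 9 0 6 8]
After op 2 (reverse): [8 6 0 9 7 2 1 4 3 5]
After op 3 (in_shuffle): [2 8 1 6 4 0 3 9 5 7]
After op 4 (out_shuffle): [2 0 8 3 1 9 6 5 4 7]
After op 5 (reverse): [7 4 5 6 9 1 3 8 0 2]
After op 6 (in_shuffle): [1 7 3 4 8 5 0 6 2 9]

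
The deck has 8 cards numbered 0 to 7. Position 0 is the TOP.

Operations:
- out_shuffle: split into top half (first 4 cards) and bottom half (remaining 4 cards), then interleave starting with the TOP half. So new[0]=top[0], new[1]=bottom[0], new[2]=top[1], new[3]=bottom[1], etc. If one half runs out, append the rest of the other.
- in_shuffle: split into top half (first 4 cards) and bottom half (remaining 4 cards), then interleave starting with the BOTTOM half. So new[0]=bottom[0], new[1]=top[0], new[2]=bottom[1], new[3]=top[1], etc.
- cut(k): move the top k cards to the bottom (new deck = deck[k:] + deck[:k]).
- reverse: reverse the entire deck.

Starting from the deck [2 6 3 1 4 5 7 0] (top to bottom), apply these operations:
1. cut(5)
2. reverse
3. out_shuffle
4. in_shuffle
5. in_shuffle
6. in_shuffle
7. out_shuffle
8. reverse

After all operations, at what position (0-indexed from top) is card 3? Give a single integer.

After op 1 (cut(5)): [5 7 0 2 6 3 1 4]
After op 2 (reverse): [4 1 3 6 2 0 7 5]
After op 3 (out_shuffle): [4 2 1 0 3 7 6 5]
After op 4 (in_shuffle): [3 4 7 2 6 1 5 0]
After op 5 (in_shuffle): [6 3 1 4 5 7 0 2]
After op 6 (in_shuffle): [5 6 7 3 0 1 2 4]
After op 7 (out_shuffle): [5 0 6 1 7 2 3 4]
After op 8 (reverse): [4 3 2 7 1 6 0 5]
Card 3 is at position 1.

Answer: 1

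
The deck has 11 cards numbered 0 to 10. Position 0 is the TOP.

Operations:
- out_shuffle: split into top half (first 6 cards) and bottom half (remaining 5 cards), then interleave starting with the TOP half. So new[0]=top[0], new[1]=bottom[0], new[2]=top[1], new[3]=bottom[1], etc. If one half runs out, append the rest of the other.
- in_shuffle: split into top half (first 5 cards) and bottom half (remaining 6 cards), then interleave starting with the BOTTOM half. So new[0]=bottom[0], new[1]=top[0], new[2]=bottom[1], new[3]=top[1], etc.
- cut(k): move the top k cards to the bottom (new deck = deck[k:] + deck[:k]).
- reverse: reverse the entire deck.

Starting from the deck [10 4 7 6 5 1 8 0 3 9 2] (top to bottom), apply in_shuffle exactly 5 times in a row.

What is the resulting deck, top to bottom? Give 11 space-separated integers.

After op 1 (in_shuffle): [1 10 8 4 0 7 3 6 9 5 2]
After op 2 (in_shuffle): [7 1 3 10 6 8 9 4 5 0 2]
After op 3 (in_shuffle): [8 7 9 1 4 3 5 10 0 6 2]
After op 4 (in_shuffle): [3 8 5 7 10 9 0 1 6 4 2]
After op 5 (in_shuffle): [9 3 0 8 1 5 6 7 4 10 2]

Answer: 9 3 0 8 1 5 6 7 4 10 2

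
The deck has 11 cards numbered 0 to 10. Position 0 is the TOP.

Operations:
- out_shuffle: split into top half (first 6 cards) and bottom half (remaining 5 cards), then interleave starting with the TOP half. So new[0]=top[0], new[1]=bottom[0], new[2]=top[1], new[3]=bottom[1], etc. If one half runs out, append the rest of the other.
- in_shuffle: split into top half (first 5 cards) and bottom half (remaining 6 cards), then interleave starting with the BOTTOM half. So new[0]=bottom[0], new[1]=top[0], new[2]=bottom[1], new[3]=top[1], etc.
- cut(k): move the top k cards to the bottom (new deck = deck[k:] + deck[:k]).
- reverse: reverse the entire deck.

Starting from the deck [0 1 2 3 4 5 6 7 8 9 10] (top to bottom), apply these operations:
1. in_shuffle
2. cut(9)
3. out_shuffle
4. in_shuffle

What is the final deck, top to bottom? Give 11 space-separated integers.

Answer: 8 4 0 7 3 10 6 2 9 5 1

Derivation:
After op 1 (in_shuffle): [5 0 6 1 7 2 8 3 9 4 10]
After op 2 (cut(9)): [4 10 5 0 6 1 7 2 8 3 9]
After op 3 (out_shuffle): [4 7 10 2 5 8 0 3 6 9 1]
After op 4 (in_shuffle): [8 4 0 7 3 10 6 2 9 5 1]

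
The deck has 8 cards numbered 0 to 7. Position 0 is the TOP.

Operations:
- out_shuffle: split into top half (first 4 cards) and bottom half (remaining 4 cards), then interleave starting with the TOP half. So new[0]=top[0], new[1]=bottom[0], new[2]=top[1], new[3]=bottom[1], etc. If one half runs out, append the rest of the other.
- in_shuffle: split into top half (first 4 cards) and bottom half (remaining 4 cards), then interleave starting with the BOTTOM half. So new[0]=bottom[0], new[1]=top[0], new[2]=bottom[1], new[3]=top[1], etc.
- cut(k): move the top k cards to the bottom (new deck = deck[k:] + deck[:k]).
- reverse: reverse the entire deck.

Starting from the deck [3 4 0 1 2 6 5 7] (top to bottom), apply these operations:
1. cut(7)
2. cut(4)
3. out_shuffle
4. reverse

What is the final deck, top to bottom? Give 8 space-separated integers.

Answer: 0 5 4 6 3 2 7 1

Derivation:
After op 1 (cut(7)): [7 3 4 0 1 2 6 5]
After op 2 (cut(4)): [1 2 6 5 7 3 4 0]
After op 3 (out_shuffle): [1 7 2 3 6 4 5 0]
After op 4 (reverse): [0 5 4 6 3 2 7 1]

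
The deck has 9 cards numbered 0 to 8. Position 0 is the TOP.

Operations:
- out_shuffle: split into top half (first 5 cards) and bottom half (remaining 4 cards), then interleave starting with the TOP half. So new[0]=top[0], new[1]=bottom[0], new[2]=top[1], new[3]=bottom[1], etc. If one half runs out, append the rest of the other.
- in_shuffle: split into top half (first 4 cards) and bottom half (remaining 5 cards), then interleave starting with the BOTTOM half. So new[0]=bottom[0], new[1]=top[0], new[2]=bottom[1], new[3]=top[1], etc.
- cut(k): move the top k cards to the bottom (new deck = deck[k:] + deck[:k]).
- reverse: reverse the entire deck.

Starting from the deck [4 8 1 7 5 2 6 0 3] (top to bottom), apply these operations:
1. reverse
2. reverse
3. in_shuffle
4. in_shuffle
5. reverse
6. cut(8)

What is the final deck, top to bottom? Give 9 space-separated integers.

Answer: 6 3 8 7 2 0 4 1 5

Derivation:
After op 1 (reverse): [3 0 6 2 5 7 1 8 4]
After op 2 (reverse): [4 8 1 7 5 2 6 0 3]
After op 3 (in_shuffle): [5 4 2 8 6 1 0 7 3]
After op 4 (in_shuffle): [6 5 1 4 0 2 7 8 3]
After op 5 (reverse): [3 8 7 2 0 4 1 5 6]
After op 6 (cut(8)): [6 3 8 7 2 0 4 1 5]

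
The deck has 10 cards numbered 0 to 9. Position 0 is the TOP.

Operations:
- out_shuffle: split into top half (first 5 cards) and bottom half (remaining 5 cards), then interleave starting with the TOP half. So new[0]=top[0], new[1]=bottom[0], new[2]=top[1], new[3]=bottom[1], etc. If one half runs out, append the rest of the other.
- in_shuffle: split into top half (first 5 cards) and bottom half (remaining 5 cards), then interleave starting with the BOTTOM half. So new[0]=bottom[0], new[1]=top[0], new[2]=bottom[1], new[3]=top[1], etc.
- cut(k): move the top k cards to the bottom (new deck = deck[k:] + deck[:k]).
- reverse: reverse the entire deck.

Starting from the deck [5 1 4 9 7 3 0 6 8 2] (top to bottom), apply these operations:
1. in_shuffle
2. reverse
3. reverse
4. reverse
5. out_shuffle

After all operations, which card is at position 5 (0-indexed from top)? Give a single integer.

After op 1 (in_shuffle): [3 5 0 1 6 4 8 9 2 7]
After op 2 (reverse): [7 2 9 8 4 6 1 0 5 3]
After op 3 (reverse): [3 5 0 1 6 4 8 9 2 7]
After op 4 (reverse): [7 2 9 8 4 6 1 0 5 3]
After op 5 (out_shuffle): [7 6 2 1 9 0 8 5 4 3]
Position 5: card 0.

Answer: 0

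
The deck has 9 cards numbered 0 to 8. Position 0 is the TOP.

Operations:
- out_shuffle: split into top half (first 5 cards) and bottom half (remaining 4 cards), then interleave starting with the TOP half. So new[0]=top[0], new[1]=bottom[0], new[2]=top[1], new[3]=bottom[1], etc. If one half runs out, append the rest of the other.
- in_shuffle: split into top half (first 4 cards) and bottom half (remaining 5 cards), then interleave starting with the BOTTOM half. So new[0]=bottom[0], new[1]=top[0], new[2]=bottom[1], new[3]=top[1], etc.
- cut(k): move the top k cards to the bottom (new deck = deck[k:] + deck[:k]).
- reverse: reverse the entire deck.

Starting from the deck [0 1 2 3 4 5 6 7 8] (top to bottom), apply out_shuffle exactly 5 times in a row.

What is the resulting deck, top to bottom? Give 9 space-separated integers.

After op 1 (out_shuffle): [0 5 1 6 2 7 3 8 4]
After op 2 (out_shuffle): [0 7 5 3 1 8 6 4 2]
After op 3 (out_shuffle): [0 8 7 6 5 4 3 2 1]
After op 4 (out_shuffle): [0 4 8 3 7 2 6 1 5]
After op 5 (out_shuffle): [0 2 4 6 8 1 3 5 7]

Answer: 0 2 4 6 8 1 3 5 7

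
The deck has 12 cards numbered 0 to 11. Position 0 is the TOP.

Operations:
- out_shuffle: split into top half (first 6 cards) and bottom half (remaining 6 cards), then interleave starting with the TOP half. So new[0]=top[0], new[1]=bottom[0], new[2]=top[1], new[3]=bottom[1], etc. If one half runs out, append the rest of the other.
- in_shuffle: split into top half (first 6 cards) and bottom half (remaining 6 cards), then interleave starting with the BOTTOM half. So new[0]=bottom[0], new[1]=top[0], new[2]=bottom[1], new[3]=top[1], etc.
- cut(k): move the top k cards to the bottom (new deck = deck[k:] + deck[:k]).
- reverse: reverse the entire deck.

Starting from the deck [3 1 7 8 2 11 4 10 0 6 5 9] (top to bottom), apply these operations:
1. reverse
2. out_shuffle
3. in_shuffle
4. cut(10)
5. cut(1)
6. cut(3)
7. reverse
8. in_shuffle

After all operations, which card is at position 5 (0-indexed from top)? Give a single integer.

Answer: 8

Derivation:
After op 1 (reverse): [9 5 6 0 10 4 11 2 8 7 1 3]
After op 2 (out_shuffle): [9 11 5 2 6 8 0 7 10 1 4 3]
After op 3 (in_shuffle): [0 9 7 11 10 5 1 2 4 6 3 8]
After op 4 (cut(10)): [3 8 0 9 7 11 10 5 1 2 4 6]
After op 5 (cut(1)): [8 0 9 7 11 10 5 1 2 4 6 3]
After op 6 (cut(3)): [7 11 10 5 1 2 4 6 3 8 0 9]
After op 7 (reverse): [9 0 8 3 6 4 2 1 5 10 11 7]
After op 8 (in_shuffle): [2 9 1 0 5 8 10 3 11 6 7 4]
Position 5: card 8.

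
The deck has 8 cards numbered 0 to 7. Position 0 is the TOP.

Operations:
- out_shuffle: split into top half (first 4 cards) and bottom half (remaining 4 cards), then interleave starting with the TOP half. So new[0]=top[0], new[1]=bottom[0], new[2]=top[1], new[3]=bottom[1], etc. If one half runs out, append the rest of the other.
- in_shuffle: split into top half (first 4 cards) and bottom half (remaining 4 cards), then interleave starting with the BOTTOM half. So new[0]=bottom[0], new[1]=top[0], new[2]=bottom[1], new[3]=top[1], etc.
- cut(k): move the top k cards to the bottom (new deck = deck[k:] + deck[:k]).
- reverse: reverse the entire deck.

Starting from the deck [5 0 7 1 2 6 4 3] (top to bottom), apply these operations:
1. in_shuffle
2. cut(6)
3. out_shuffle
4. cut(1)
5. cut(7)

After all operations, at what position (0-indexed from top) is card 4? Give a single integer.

After op 1 (in_shuffle): [2 5 6 0 4 7 3 1]
After op 2 (cut(6)): [3 1 2 5 6 0 4 7]
After op 3 (out_shuffle): [3 6 1 0 2 4 5 7]
After op 4 (cut(1)): [6 1 0 2 4 5 7 3]
After op 5 (cut(7)): [3 6 1 0 2 4 5 7]
Card 4 is at position 5.

Answer: 5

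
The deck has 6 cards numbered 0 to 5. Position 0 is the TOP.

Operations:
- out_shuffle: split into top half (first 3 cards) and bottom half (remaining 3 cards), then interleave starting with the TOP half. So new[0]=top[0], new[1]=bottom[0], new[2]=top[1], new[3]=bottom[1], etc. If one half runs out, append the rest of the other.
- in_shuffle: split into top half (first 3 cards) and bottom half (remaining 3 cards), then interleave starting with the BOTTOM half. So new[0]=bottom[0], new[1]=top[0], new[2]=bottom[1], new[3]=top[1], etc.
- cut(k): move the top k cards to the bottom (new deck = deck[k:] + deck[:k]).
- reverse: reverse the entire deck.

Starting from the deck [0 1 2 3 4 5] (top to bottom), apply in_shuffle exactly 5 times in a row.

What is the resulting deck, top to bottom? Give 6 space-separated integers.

Answer: 1 3 5 0 2 4

Derivation:
After op 1 (in_shuffle): [3 0 4 1 5 2]
After op 2 (in_shuffle): [1 3 5 0 2 4]
After op 3 (in_shuffle): [0 1 2 3 4 5]
After op 4 (in_shuffle): [3 0 4 1 5 2]
After op 5 (in_shuffle): [1 3 5 0 2 4]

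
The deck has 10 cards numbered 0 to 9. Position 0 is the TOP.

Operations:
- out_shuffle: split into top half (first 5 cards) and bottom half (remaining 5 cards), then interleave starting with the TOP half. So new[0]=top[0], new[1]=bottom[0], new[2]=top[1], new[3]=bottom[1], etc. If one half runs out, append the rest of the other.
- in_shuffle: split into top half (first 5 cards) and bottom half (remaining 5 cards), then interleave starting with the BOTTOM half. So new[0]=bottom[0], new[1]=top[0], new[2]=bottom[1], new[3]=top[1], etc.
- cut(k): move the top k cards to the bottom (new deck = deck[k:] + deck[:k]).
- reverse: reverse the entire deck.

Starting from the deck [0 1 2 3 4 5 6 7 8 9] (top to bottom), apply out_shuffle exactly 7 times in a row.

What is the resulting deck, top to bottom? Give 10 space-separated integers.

Answer: 0 5 1 6 2 7 3 8 4 9

Derivation:
After op 1 (out_shuffle): [0 5 1 6 2 7 3 8 4 9]
After op 2 (out_shuffle): [0 7 5 3 1 8 6 4 2 9]
After op 3 (out_shuffle): [0 8 7 6 5 4 3 2 1 9]
After op 4 (out_shuffle): [0 4 8 3 7 2 6 1 5 9]
After op 5 (out_shuffle): [0 2 4 6 8 1 3 5 7 9]
After op 6 (out_shuffle): [0 1 2 3 4 5 6 7 8 9]
After op 7 (out_shuffle): [0 5 1 6 2 7 3 8 4 9]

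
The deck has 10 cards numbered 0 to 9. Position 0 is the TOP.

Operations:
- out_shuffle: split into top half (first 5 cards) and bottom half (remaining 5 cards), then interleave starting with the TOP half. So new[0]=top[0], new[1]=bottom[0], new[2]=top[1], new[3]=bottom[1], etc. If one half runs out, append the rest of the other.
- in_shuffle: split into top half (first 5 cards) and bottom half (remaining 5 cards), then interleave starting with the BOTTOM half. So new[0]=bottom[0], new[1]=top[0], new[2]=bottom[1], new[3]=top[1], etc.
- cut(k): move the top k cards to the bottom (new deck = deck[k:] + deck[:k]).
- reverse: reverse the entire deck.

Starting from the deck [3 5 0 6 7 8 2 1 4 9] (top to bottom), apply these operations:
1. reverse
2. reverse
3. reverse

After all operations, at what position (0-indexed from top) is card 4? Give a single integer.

Answer: 1

Derivation:
After op 1 (reverse): [9 4 1 2 8 7 6 0 5 3]
After op 2 (reverse): [3 5 0 6 7 8 2 1 4 9]
After op 3 (reverse): [9 4 1 2 8 7 6 0 5 3]
Card 4 is at position 1.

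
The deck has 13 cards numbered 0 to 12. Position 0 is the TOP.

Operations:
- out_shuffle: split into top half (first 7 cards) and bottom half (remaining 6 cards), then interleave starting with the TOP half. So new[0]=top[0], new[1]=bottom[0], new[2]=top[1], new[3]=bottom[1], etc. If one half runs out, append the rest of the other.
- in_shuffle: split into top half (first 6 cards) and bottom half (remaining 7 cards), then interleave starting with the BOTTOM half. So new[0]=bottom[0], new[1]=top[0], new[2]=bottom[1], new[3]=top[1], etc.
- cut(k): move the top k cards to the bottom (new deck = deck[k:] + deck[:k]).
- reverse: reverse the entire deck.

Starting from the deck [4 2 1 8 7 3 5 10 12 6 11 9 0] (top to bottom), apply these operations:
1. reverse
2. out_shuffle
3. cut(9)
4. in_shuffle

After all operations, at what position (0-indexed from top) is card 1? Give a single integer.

After op 1 (reverse): [0 9 11 6 12 10 5 3 7 8 1 2 4]
After op 2 (out_shuffle): [0 3 9 7 11 8 6 1 12 2 10 4 5]
After op 3 (cut(9)): [2 10 4 5 0 3 9 7 11 8 6 1 12]
After op 4 (in_shuffle): [9 2 7 10 11 4 8 5 6 0 1 3 12]
Card 1 is at position 10.

Answer: 10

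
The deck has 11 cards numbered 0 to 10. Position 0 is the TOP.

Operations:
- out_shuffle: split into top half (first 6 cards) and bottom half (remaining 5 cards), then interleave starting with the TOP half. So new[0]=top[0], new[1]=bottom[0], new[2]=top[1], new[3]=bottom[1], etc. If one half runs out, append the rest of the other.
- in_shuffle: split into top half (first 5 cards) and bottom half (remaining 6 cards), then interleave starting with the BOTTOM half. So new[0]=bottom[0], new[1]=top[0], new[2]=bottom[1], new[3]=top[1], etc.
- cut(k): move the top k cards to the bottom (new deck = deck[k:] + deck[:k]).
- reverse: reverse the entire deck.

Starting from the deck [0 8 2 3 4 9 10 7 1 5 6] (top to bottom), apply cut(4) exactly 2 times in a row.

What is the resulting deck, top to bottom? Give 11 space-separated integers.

Answer: 1 5 6 0 8 2 3 4 9 10 7

Derivation:
After op 1 (cut(4)): [4 9 10 7 1 5 6 0 8 2 3]
After op 2 (cut(4)): [1 5 6 0 8 2 3 4 9 10 7]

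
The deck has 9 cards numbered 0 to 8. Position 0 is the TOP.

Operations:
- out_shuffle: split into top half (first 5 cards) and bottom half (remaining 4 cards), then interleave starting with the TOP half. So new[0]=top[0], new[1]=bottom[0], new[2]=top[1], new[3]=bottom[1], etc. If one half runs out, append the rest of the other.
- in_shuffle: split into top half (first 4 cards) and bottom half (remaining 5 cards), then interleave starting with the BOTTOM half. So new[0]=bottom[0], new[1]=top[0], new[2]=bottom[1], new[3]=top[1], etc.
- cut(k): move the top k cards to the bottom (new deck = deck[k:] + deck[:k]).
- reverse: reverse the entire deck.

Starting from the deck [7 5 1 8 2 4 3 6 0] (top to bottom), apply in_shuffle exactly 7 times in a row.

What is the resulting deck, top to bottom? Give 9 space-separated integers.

Answer: 2 7 4 5 3 1 6 8 0

Derivation:
After op 1 (in_shuffle): [2 7 4 5 3 1 6 8 0]
After op 2 (in_shuffle): [3 2 1 7 6 4 8 5 0]
After op 3 (in_shuffle): [6 3 4 2 8 1 5 7 0]
After op 4 (in_shuffle): [8 6 1 3 5 4 7 2 0]
After op 5 (in_shuffle): [5 8 4 6 7 1 2 3 0]
After op 6 (in_shuffle): [7 5 1 8 2 4 3 6 0]
After op 7 (in_shuffle): [2 7 4 5 3 1 6 8 0]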